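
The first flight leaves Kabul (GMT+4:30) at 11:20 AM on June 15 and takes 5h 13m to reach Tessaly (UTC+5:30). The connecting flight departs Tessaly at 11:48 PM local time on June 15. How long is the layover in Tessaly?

6 hours 15 minutes

Convert departure to UTC: 11:20 AM − 4:30 = 6:50 AM UTC on Jun 15.
Add 5 hours 13 minutes flight time → 12:03 PM UTC.
Tessaly is UTC+5:30, so local arrival = 12:03 PM + 5:30 = 5:33 PM on Jun 15.
Layover = 11:48 PM − 5:33 PM = 6 hours 15 minutes.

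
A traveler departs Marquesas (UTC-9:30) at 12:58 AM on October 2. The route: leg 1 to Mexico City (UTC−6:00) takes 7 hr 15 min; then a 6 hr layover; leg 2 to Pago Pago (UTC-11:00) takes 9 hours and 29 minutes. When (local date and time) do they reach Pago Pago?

Convert departure to UTC: 12:58 AM + 9:30 = 10:28 AM UTC on Oct 2.
Add 7 hours 15 minutes leg 1 → 5:43 PM UTC.
Add 6 hours layover in Mexico City → 11:43 PM UTC.
Add 9 hours 29 minutes leg 2 → 9:12 AM UTC (Oct 3).
Pago Pago is UTC−11:00, so local arrival = 9:12 AM − 11:00 = 10:12 PM on Oct 2.

10:12 PM on October 2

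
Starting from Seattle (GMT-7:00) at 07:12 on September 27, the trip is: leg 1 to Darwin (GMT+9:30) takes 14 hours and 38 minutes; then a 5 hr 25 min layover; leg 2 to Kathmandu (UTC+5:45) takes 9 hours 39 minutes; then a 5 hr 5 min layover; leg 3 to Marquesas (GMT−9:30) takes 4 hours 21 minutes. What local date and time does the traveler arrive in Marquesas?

19:50 on Sep 28

Convert departure to UTC: 07:12 + 7:00 = 14:12 UTC on Sep 27.
Add 14 hours and 38 minutes leg 1 → 04:50 UTC (Sep 28).
Add 5 hours and 25 minutes layover in Darwin → 10:15 UTC.
Add 9 hours and 39 minutes leg 2 → 19:54 UTC.
Add 5 hours 5 minutes layover in Kathmandu → 00:59 UTC (Sep 29).
Add 4 hours and 21 minutes leg 3 → 05:20 UTC.
Marquesas is UTC−9:30, so local arrival = 05:20 − 9:30 = 19:50 on Sep 28.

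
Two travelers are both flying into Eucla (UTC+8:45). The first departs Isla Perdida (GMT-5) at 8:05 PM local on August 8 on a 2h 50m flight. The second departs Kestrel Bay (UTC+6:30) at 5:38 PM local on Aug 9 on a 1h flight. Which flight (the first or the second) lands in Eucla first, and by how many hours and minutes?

Flight 1 in UTC: 8:05 PM + 5:00 = 1:05 AM on Aug 9.
+2 hours and 50 minutes → arrive 3:55 AM UTC on Aug 9.
Flight 2 in UTC: 5:38 PM − 6:30 = 11:08 AM on Aug 9.
+1 hour → arrive 12:08 PM UTC on Aug 9.
Flight 1 lands earlier by 8 hours 13 minutes.

the first, by 8 hours 13 minutes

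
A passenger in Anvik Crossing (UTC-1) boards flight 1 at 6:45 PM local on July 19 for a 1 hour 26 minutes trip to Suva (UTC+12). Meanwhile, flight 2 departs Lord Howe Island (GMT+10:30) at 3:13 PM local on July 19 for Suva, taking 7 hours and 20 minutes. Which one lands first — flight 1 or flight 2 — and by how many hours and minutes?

the second, by 9 hours 8 minutes

Flight 1 in UTC: 6:45 PM + 1:00 = 7:45 PM on Jul 19.
+1 hour 26 minutes → arrive 9:11 PM UTC on Jul 19.
Flight 2 in UTC: 3:13 PM − 10:30 = 4:43 AM on Jul 19.
+7 hours and 20 minutes → arrive 12:03 PM UTC on Jul 19.
Flight 2 lands earlier by 9 hours 8 minutes.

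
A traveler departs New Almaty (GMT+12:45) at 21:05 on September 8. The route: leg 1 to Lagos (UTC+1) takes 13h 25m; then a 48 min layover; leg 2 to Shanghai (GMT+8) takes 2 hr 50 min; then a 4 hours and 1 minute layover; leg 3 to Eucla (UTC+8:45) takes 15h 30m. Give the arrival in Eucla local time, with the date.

05:39 on September 10

Convert departure to UTC: 21:05 − 12:45 = 08:20 UTC on Sep 8.
Add 13 hours 25 minutes leg 1 → 21:45 UTC.
Add 48 minutes layover in Lagos → 22:33 UTC.
Add 2 hours and 50 minutes leg 2 → 01:23 UTC (Sep 9).
Add 4 hours 1 minute layover in Shanghai → 05:24 UTC.
Add 15 hours 30 minutes leg 3 → 20:54 UTC.
Eucla is UTC+8:45, so local arrival = 20:54 + 8:45 = 05:39 on Sep 10.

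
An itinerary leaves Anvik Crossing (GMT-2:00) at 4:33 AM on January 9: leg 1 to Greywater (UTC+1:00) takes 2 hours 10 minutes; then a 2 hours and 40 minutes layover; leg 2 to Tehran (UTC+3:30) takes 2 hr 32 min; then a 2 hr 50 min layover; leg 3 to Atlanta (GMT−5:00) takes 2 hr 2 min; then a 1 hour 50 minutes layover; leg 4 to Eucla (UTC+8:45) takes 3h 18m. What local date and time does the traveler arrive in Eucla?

Convert departure to UTC: 4:33 AM + 2:00 = 6:33 AM UTC on Jan 9.
Add 2 hours 10 minutes leg 1 → 8:43 AM UTC.
Add 2 hours and 40 minutes layover in Greywater → 11:23 AM UTC.
Add 2 hours and 32 minutes leg 2 → 1:55 PM UTC.
Add 2 hours and 50 minutes layover in Tehran → 4:45 PM UTC.
Add 2 hours 2 minutes leg 3 → 6:47 PM UTC.
Add 1 hour 50 minutes layover in Atlanta → 8:37 PM UTC.
Add 3 hours and 18 minutes leg 4 → 11:55 PM UTC.
Eucla is UTC+8:45, so local arrival = 11:55 PM + 8:45 = 8:40 AM on Jan 10.

8:40 AM on January 10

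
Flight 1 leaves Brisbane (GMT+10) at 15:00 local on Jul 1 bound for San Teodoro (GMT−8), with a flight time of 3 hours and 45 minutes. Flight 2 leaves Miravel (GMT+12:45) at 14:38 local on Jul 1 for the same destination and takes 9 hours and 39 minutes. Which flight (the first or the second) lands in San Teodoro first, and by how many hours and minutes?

Flight 1 in UTC: 15:00 − 10:00 = 05:00 on Jul 1.
+3 hours 45 minutes → arrive 08:45 UTC on Jul 1.
Flight 2 in UTC: 14:38 − 12:45 = 01:53 on Jul 1.
+9 hours and 39 minutes → arrive 11:32 UTC on Jul 1.
Flight 1 lands earlier by 2 hours 47 minutes.

the first, by 2 hours 47 minutes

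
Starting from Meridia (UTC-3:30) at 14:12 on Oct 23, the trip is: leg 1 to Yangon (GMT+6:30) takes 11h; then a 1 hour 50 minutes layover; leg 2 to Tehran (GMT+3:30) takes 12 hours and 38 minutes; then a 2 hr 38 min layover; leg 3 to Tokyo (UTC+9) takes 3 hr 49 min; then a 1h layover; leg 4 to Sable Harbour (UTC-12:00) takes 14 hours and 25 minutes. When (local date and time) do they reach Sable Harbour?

05:02 on October 25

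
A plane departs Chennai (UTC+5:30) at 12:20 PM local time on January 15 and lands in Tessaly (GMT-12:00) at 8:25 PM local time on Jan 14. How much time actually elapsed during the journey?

Departure in UTC: 12:20 PM − 5:30 = 6:50 AM on Jan 15.
Arrival in UTC: 8:25 PM + 12:00 = 8:25 AM on Jan 15.
Elapsed = 8:25 AM − 6:50 AM = 1 hour 35 minutes.

1 hour 35 minutes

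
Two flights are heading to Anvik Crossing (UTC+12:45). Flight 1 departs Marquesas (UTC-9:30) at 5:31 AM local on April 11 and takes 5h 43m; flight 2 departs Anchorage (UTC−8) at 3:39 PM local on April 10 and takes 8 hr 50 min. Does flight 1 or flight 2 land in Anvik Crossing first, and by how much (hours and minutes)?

Flight 1 in UTC: 5:31 AM + 9:30 = 3:01 PM on Apr 11.
+5 hours 43 minutes → arrive 8:44 PM UTC on Apr 11.
Flight 2 in UTC: 3:39 PM + 8:00 = 11:39 PM on Apr 10.
+8 hours and 50 minutes → arrive 8:29 AM UTC on Apr 11.
Flight 2 lands earlier by 12 hours 15 minutes.

the second, by 12 hours 15 minutes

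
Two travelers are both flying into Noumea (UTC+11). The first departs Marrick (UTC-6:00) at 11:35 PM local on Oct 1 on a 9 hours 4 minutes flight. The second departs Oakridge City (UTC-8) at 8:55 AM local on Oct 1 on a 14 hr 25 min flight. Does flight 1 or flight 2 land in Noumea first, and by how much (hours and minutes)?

Flight 1 in UTC: 11:35 PM + 6:00 = 5:35 AM on Oct 2.
+9 hours and 4 minutes → arrive 2:39 PM UTC on Oct 2.
Flight 2 in UTC: 8:55 AM + 8:00 = 4:55 PM on Oct 1.
+14 hours and 25 minutes → arrive 7:20 AM UTC on Oct 2.
Flight 2 lands earlier by 7 hours 19 minutes.

the second, by 7 hours 19 minutes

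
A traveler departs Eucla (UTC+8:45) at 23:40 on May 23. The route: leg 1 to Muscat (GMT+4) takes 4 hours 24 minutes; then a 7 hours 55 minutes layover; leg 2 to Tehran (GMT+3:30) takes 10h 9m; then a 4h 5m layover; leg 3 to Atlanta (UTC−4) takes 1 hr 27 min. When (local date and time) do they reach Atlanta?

Convert departure to UTC: 23:40 − 8:45 = 14:55 UTC on May 23.
Add 4 hours 24 minutes leg 1 → 19:19 UTC.
Add 7 hours and 55 minutes layover in Muscat → 03:14 UTC (May 24).
Add 10 hours and 9 minutes leg 2 → 13:23 UTC.
Add 4 hours 5 minutes layover in Tehran → 17:28 UTC.
Add 1 hour 27 minutes leg 3 → 18:55 UTC.
Atlanta is UTC−4:00, so local arrival = 18:55 − 4:00 = 14:55 on May 24.

14:55 on May 24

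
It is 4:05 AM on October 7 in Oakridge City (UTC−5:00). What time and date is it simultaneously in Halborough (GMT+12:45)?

9:50 PM on October 7

Halborough is 17:45 ahead of Oakridge City.
Shift by the zone difference: 4:05 AM + 17:45 = 9:50 PM on Oct 7 in Halborough.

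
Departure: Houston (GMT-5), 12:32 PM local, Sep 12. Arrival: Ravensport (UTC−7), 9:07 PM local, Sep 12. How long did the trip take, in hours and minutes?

10 hours 35 minutes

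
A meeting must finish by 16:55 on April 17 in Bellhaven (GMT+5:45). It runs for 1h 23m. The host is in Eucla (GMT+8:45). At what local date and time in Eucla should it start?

Target end time in UTC: 16:55 − 5:45 = 11:10 on Apr 17.
Subtract 1 hour 23 minutes → start 09:47 UTC on Apr 17.
Eucla is UTC+8:45: 09:47 + 8:45 = 18:32 on Apr 17.

18:32 on April 17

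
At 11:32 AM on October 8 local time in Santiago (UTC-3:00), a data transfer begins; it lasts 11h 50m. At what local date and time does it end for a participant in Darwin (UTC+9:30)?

11:52 AM on Oct 9

Darwin is 12:30 ahead of Santiago.
After 11 hours and 50 minutes it is 11:22 PM in Santiago.
Shift by the zone difference: 11:22 PM + 12:30 = 11:52 AM on Oct 9 in Darwin.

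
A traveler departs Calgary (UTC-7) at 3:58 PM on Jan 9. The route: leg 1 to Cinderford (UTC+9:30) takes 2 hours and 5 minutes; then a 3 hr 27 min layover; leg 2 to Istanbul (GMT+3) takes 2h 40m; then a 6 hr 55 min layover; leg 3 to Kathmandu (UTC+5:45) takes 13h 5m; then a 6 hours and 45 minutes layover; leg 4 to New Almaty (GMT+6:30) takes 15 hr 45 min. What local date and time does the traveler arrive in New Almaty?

8:10 AM on January 12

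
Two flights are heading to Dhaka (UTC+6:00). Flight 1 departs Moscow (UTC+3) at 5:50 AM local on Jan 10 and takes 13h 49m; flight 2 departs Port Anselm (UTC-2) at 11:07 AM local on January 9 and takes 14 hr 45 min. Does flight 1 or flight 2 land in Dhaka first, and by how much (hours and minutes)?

the second, by 12 hours 47 minutes

Flight 1 in UTC: 5:50 AM − 3:00 = 2:50 AM on Jan 10.
+13 hours and 49 minutes → arrive 4:39 PM UTC on Jan 10.
Flight 2 in UTC: 11:07 AM + 2:00 = 1:07 PM on Jan 9.
+14 hours 45 minutes → arrive 3:52 AM UTC on Jan 10.
Flight 2 lands earlier by 12 hours 47 minutes.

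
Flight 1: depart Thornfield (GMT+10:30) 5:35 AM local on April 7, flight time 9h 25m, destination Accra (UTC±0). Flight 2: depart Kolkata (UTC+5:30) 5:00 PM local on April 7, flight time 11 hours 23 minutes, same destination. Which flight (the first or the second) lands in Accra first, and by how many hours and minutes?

the first, by 18 hours 23 minutes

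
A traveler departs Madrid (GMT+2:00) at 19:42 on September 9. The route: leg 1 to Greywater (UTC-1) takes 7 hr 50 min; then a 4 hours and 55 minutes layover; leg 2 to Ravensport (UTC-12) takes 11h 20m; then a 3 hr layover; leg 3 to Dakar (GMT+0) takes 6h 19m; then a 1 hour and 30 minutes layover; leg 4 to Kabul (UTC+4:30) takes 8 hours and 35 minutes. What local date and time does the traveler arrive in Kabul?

17:41 on September 11

Convert departure to UTC: 19:42 − 2:00 = 17:42 UTC on Sep 9.
Add 7 hours and 50 minutes leg 1 → 01:32 UTC (Sep 10).
Add 4 hours 55 minutes layover in Greywater → 06:27 UTC.
Add 11 hours and 20 minutes leg 2 → 17:47 UTC.
Add 3 hours layover in Ravensport → 20:47 UTC.
Add 6 hours 19 minutes leg 3 → 03:06 UTC (Sep 11).
Add 1 hour and 30 minutes layover in Dakar → 04:36 UTC.
Add 8 hours and 35 minutes leg 4 → 13:11 UTC.
Kabul is UTC+4:30, so local arrival = 13:11 + 4:30 = 17:41 on Sep 11.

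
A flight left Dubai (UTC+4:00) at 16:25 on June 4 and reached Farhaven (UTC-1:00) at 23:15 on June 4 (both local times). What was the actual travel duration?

Departure in UTC: 16:25 − 4:00 = 12:25 on Jun 4.
Arrival in UTC: 23:15 + 1:00 = 00:15 on Jun 5.
Elapsed = 00:15 − 12:25 (+1 day) = 11 hours 50 minutes.

11 hours 50 minutes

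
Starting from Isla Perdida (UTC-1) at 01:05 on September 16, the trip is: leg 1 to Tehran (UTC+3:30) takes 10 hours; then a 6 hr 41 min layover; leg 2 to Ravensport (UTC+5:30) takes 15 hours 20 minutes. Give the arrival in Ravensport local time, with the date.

15:36 on Sep 17

Convert departure to UTC: 01:05 + 1:00 = 02:05 UTC on Sep 16.
Add 10 hours leg 1 → 12:05 UTC.
Add 6 hours 41 minutes layover in Tehran → 18:46 UTC.
Add 15 hours 20 minutes leg 2 → 10:06 UTC (Sep 17).
Ravensport is UTC+5:30, so local arrival = 10:06 + 5:30 = 15:36 on Sep 17.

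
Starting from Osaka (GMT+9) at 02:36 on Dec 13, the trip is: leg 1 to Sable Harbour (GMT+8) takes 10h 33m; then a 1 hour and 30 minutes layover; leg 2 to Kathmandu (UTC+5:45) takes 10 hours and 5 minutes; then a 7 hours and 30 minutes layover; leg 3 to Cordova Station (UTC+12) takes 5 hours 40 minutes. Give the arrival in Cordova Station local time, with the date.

Convert departure to UTC: 02:36 − 9:00 = 17:36 UTC on Dec 12.
Add 10 hours and 33 minutes leg 1 → 04:09 UTC (Dec 13).
Add 1 hour and 30 minutes layover in Sable Harbour → 05:39 UTC.
Add 10 hours and 5 minutes leg 2 → 15:44 UTC.
Add 7 hours and 30 minutes layover in Kathmandu → 23:14 UTC.
Add 5 hours 40 minutes leg 3 → 04:54 UTC (Dec 14).
Cordova Station is UTC+12:00, so local arrival = 04:54 + 12:00 = 16:54 on Dec 14.

16:54 on Dec 14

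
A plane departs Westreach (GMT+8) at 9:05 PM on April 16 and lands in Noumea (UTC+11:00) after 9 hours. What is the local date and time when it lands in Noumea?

Noumea is 3:00 ahead of Westreach.
After 9 hours it is 6:05 AM (Apr 17) in Westreach.
Shift by the zone difference: 6:05 AM + 3:00 = 9:05 AM on Apr 17 in Noumea.

9:05 AM on Apr 17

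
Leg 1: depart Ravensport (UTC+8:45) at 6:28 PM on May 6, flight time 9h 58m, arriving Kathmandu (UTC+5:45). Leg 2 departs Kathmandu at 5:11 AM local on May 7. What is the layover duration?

Convert departure to UTC: 6:28 PM − 8:45 = 9:43 AM UTC on May 6.
Add 9 hours and 58 minutes flight time → 7:41 PM UTC.
Kathmandu is UTC+5:45, so local arrival = 7:41 PM + 5:45 = 1:26 AM on May 7.
Layover = 5:11 AM − 1:26 AM = 3 hours 45 minutes.

3 hours 45 minutes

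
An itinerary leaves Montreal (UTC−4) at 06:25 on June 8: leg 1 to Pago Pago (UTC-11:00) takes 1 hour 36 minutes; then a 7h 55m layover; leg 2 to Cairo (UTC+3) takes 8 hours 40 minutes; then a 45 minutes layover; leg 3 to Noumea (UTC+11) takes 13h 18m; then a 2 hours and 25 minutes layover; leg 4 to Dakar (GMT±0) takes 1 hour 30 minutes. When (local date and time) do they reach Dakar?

22:34 on Jun 9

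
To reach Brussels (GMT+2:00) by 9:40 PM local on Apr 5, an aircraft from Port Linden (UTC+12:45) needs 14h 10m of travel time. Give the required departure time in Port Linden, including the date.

Target arrival in UTC: 9:40 PM − 2:00 = 7:40 PM on Apr 5.
Subtract 14 hours 10 minutes → departure 5:30 AM UTC on Apr 5.
Port Linden is UTC+12:45: 5:30 AM + 12:45 = 6:15 PM on Apr 5.

6:15 PM on April 5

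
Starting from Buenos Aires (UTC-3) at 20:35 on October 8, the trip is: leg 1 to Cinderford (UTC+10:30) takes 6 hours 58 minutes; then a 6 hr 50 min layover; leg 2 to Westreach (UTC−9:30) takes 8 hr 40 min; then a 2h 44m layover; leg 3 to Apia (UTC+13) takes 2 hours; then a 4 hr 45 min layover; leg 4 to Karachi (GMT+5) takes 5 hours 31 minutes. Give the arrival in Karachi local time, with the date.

18:03 on October 10

Convert departure to UTC: 20:35 + 3:00 = 23:35 UTC on Oct 8.
Add 6 hours and 58 minutes leg 1 → 06:33 UTC (Oct 9).
Add 6 hours 50 minutes layover in Cinderford → 13:23 UTC.
Add 8 hours 40 minutes leg 2 → 22:03 UTC.
Add 2 hours 44 minutes layover in Westreach → 00:47 UTC (Oct 10).
Add 2 hours leg 3 → 02:47 UTC.
Add 4 hours 45 minutes layover in Apia → 07:32 UTC.
Add 5 hours 31 minutes leg 4 → 13:03 UTC.
Karachi is UTC+5:00, so local arrival = 13:03 + 5:00 = 18:03 on Oct 10.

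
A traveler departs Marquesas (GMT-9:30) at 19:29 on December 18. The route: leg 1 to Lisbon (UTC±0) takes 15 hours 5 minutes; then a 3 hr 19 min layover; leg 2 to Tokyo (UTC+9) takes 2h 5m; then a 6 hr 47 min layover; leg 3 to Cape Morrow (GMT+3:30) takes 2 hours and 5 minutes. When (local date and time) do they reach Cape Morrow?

13:50 on December 20

Convert departure to UTC: 19:29 + 9:30 = 04:59 UTC on Dec 19.
Add 15 hours 5 minutes leg 1 → 20:04 UTC.
Add 3 hours 19 minutes layover in Lisbon → 23:23 UTC.
Add 2 hours and 5 minutes leg 2 → 01:28 UTC (Dec 20).
Add 6 hours 47 minutes layover in Tokyo → 08:15 UTC.
Add 2 hours 5 minutes leg 3 → 10:20 UTC.
Cape Morrow is UTC+3:30, so local arrival = 10:20 + 3:30 = 13:50 on Dec 20.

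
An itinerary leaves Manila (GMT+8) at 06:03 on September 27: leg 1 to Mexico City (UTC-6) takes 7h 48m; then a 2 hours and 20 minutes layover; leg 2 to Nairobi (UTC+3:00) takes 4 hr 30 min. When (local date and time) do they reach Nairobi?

15:41 on September 27

Convert departure to UTC: 06:03 − 8:00 = 22:03 UTC on Sep 26.
Add 7 hours and 48 minutes leg 1 → 05:51 UTC (Sep 27).
Add 2 hours 20 minutes layover in Mexico City → 08:11 UTC.
Add 4 hours 30 minutes leg 2 → 12:41 UTC.
Nairobi is UTC+3:00, so local arrival = 12:41 + 3:00 = 15:41 on Sep 27.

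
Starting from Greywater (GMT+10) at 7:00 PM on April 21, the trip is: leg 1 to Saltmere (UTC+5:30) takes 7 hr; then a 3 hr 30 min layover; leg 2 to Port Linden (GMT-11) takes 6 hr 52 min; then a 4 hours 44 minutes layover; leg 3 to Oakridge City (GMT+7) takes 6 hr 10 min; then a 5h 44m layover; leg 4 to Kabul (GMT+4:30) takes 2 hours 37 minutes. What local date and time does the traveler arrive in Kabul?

Convert departure to UTC: 7:00 PM − 10:00 = 9:00 AM UTC on Apr 21.
Add 7 hours leg 1 → 4:00 PM UTC.
Add 3 hours 30 minutes layover in Saltmere → 7:30 PM UTC.
Add 6 hours and 52 minutes leg 2 → 2:22 AM UTC (Apr 22).
Add 4 hours and 44 minutes layover in Port Linden → 7:06 AM UTC.
Add 6 hours and 10 minutes leg 3 → 1:16 PM UTC.
Add 5 hours 44 minutes layover in Oakridge City → 7:00 PM UTC.
Add 2 hours and 37 minutes leg 4 → 9:37 PM UTC.
Kabul is UTC+4:30, so local arrival = 9:37 PM + 4:30 = 2:07 AM on Apr 23.

2:07 AM on April 23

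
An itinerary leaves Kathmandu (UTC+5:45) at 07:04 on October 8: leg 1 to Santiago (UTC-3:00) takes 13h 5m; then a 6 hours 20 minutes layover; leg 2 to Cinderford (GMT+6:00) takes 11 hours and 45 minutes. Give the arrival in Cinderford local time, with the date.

Convert departure to UTC: 07:04 − 5:45 = 01:19 UTC on Oct 8.
Add 13 hours and 5 minutes leg 1 → 14:24 UTC.
Add 6 hours and 20 minutes layover in Santiago → 20:44 UTC.
Add 11 hours and 45 minutes leg 2 → 08:29 UTC (Oct 9).
Cinderford is UTC+6:00, so local arrival = 08:29 + 6:00 = 14:29 on Oct 9.

14:29 on October 9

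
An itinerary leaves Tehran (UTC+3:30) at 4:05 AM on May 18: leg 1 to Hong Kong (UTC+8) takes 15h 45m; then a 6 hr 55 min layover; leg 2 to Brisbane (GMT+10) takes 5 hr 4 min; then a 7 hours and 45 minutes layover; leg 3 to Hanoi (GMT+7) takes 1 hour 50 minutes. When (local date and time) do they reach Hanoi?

8:54 PM on May 19

Convert departure to UTC: 4:05 AM − 3:30 = 12:35 AM UTC on May 18.
Add 15 hours and 45 minutes leg 1 → 4:20 PM UTC.
Add 6 hours and 55 minutes layover in Hong Kong → 11:15 PM UTC.
Add 5 hours 4 minutes leg 2 → 4:19 AM UTC (May 19).
Add 7 hours and 45 minutes layover in Brisbane → 12:04 PM UTC.
Add 1 hour 50 minutes leg 3 → 1:54 PM UTC.
Hanoi is UTC+7:00, so local arrival = 1:54 PM + 7:00 = 8:54 PM on May 19.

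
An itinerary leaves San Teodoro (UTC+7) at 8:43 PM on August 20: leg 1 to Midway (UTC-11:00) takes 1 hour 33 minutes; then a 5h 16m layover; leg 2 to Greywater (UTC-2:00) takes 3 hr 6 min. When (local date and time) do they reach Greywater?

9:38 PM on Aug 20

Convert departure to UTC: 8:43 PM − 7:00 = 1:43 PM UTC on Aug 20.
Add 1 hour and 33 minutes leg 1 → 3:16 PM UTC.
Add 5 hours 16 minutes layover in Midway → 8:32 PM UTC.
Add 3 hours and 6 minutes leg 2 → 11:38 PM UTC.
Greywater is UTC−2:00, so local arrival = 11:38 PM − 2:00 = 9:38 PM on Aug 20.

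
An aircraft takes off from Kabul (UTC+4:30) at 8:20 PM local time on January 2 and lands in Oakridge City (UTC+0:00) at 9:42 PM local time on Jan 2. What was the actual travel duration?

Departure in UTC: 8:20 PM − 4:30 = 3:50 PM on Jan 2.
Arrival is already UTC: 9:42 PM on Jan 2.
Elapsed = 9:42 PM − 3:50 PM = 5 hours 52 minutes.

5 hours 52 minutes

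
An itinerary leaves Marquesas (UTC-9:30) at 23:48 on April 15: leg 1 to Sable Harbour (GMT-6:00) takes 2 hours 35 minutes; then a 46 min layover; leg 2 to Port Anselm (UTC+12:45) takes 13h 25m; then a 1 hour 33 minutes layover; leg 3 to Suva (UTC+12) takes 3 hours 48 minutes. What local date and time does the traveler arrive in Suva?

19:25 on Apr 17

Convert departure to UTC: 23:48 + 9:30 = 09:18 UTC on Apr 16.
Add 2 hours 35 minutes leg 1 → 11:53 UTC.
Add 46 minutes layover in Sable Harbour → 12:39 UTC.
Add 13 hours 25 minutes leg 2 → 02:04 UTC (Apr 17).
Add 1 hour 33 minutes layover in Port Anselm → 03:37 UTC.
Add 3 hours 48 minutes leg 3 → 07:25 UTC.
Suva is UTC+12:00, so local arrival = 07:25 + 12:00 = 19:25 on Apr 17.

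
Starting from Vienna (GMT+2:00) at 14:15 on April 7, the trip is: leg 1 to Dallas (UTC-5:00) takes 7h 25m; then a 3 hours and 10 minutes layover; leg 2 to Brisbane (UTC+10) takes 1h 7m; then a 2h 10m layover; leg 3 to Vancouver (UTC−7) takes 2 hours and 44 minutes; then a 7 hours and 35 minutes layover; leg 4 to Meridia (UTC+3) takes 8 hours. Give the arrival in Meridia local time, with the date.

23:26 on April 8

Convert departure to UTC: 14:15 − 2:00 = 12:15 UTC on Apr 7.
Add 7 hours and 25 minutes leg 1 → 19:40 UTC.
Add 3 hours and 10 minutes layover in Dallas → 22:50 UTC.
Add 1 hour and 7 minutes leg 2 → 23:57 UTC.
Add 2 hours and 10 minutes layover in Brisbane → 02:07 UTC (Apr 8).
Add 2 hours 44 minutes leg 3 → 04:51 UTC.
Add 7 hours 35 minutes layover in Vancouver → 12:26 UTC.
Add 8 hours leg 4 → 20:26 UTC.
Meridia is UTC+3:00, so local arrival = 20:26 + 3:00 = 23:26 on Apr 8.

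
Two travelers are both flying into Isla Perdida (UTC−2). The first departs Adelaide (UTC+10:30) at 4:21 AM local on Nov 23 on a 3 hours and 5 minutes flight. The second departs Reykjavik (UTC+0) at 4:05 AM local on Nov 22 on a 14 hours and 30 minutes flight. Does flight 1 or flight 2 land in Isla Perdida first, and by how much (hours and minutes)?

Flight 1 in UTC: 4:21 AM − 10:30 = 5:51 PM on Nov 22.
+3 hours and 5 minutes → arrive 8:56 PM UTC on Nov 22.
Flight 2 departs at 4:05 AM UTC (Nov 22).
+14 hours and 30 minutes → arrive 6:35 PM UTC on Nov 22.
Flight 2 lands earlier by 2 hours 21 minutes.

the second, by 2 hours 21 minutes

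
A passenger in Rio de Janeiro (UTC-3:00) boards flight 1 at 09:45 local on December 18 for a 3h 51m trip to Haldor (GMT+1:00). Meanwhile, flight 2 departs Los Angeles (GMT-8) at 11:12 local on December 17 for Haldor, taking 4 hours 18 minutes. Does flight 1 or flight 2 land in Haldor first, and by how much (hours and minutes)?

Flight 1 in UTC: 09:45 + 3:00 = 12:45 on Dec 18.
+3 hours and 51 minutes → arrive 16:36 UTC on Dec 18.
Flight 2 in UTC: 11:12 + 8:00 = 19:12 on Dec 17.
+4 hours 18 minutes → arrive 23:30 UTC on Dec 17.
Flight 2 lands earlier by 17 hours 6 minutes.

the second, by 17 hours 6 minutes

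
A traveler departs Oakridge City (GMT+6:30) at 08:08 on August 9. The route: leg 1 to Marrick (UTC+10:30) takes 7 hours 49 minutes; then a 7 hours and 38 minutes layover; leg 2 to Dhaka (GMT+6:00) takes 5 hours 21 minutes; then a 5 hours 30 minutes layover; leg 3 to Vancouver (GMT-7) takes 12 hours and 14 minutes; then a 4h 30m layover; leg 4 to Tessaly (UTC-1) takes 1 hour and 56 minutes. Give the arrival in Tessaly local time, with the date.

21:36 on August 10

Convert departure to UTC: 08:08 − 6:30 = 01:38 UTC on Aug 9.
Add 7 hours 49 minutes leg 1 → 09:27 UTC.
Add 7 hours and 38 minutes layover in Marrick → 17:05 UTC.
Add 5 hours and 21 minutes leg 2 → 22:26 UTC.
Add 5 hours 30 minutes layover in Dhaka → 03:56 UTC (Aug 10).
Add 12 hours 14 minutes leg 3 → 16:10 UTC.
Add 4 hours 30 minutes layover in Vancouver → 20:40 UTC.
Add 1 hour 56 minutes leg 4 → 22:36 UTC.
Tessaly is UTC−1:00, so local arrival = 22:36 − 1:00 = 21:36 on Aug 10.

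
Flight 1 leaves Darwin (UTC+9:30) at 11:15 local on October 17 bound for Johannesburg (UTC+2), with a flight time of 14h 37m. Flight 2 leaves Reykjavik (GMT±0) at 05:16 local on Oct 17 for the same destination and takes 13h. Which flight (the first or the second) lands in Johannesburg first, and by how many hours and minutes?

Flight 1 in UTC: 11:15 − 9:30 = 01:45 on Oct 17.
+14 hours and 37 minutes → arrive 16:22 UTC on Oct 17.
Flight 2 departs at 05:16 UTC (Oct 17).
+13 hours → arrive 18:16 UTC on Oct 17.
Flight 1 lands earlier by 1 hour 54 minutes.

the first, by 1 hour 54 minutes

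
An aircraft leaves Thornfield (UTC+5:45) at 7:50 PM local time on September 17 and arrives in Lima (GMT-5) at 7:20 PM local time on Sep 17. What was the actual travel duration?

Departure in UTC: 7:50 PM − 5:45 = 2:05 PM on Sep 17.
Arrival in UTC: 7:20 PM + 5:00 = 12:20 AM on Sep 18.
Elapsed = 12:20 AM − 2:05 PM (+1 day) = 10 hours 15 minutes.

10 hours 15 minutes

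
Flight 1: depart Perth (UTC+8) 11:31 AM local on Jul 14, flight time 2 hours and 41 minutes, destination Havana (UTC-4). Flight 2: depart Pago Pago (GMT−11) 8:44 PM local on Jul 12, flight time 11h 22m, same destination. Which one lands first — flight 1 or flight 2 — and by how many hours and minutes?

Flight 1 in UTC: 11:31 AM − 8:00 = 3:31 AM on Jul 14.
+2 hours and 41 minutes → arrive 6:12 AM UTC on Jul 14.
Flight 2 in UTC: 8:44 PM + 11:00 = 7:44 AM on Jul 13.
+11 hours and 22 minutes → arrive 7:06 PM UTC on Jul 13.
Flight 2 lands earlier by 11 hours 6 minutes.

the second, by 11 hours 6 minutes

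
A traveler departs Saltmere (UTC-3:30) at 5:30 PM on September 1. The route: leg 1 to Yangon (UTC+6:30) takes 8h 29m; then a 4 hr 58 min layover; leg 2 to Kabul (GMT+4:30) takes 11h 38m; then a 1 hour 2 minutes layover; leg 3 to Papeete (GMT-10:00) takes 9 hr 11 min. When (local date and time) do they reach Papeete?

10:18 PM on September 2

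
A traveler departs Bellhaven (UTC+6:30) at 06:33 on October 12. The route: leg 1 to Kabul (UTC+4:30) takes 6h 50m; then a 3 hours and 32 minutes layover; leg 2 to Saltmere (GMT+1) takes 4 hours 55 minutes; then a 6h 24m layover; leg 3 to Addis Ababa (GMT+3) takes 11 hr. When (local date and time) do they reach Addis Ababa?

11:44 on October 13

Convert departure to UTC: 06:33 − 6:30 = 00:03 UTC on Oct 12.
Add 6 hours and 50 minutes leg 1 → 06:53 UTC.
Add 3 hours and 32 minutes layover in Kabul → 10:25 UTC.
Add 4 hours 55 minutes leg 2 → 15:20 UTC.
Add 6 hours and 24 minutes layover in Saltmere → 21:44 UTC.
Add 11 hours leg 3 → 08:44 UTC (Oct 13).
Addis Ababa is UTC+3:00, so local arrival = 08:44 + 3:00 = 11:44 on Oct 13.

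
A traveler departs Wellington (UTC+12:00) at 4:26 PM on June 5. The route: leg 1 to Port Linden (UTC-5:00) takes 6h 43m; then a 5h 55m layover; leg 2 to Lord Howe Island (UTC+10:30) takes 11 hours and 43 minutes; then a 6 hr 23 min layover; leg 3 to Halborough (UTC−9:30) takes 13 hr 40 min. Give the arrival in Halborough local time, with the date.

3:20 PM on June 6

Convert departure to UTC: 4:26 PM − 12:00 = 4:26 AM UTC on Jun 5.
Add 6 hours 43 minutes leg 1 → 11:09 AM UTC.
Add 5 hours 55 minutes layover in Port Linden → 5:04 PM UTC.
Add 11 hours and 43 minutes leg 2 → 4:47 AM UTC (Jun 6).
Add 6 hours and 23 minutes layover in Lord Howe Island → 11:10 AM UTC.
Add 13 hours 40 minutes leg 3 → 12:50 AM UTC (Jun 7).
Halborough is UTC−9:30, so local arrival = 12:50 AM − 9:30 = 3:20 PM on Jun 6.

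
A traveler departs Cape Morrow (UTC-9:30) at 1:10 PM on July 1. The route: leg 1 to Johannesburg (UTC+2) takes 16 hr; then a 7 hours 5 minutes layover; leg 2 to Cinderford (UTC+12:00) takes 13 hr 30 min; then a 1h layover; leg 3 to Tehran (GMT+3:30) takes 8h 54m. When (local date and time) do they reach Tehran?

12:39 AM on July 4

Convert departure to UTC: 1:10 PM + 9:30 = 10:40 PM UTC on Jul 1.
Add 16 hours leg 1 → 2:40 PM UTC (Jul 2).
Add 7 hours and 5 minutes layover in Johannesburg → 9:45 PM UTC.
Add 13 hours 30 minutes leg 2 → 11:15 AM UTC (Jul 3).
Add 1 hour layover in Cinderford → 12:15 PM UTC.
Add 8 hours 54 minutes leg 3 → 9:09 PM UTC.
Tehran is UTC+3:30, so local arrival = 9:09 PM + 3:30 = 12:39 AM on Jul 4.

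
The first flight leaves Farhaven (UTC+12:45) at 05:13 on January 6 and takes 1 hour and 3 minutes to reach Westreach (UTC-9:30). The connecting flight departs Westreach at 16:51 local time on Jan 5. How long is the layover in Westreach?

8 hours 50 minutes

Convert departure to UTC: 05:13 − 12:45 = 16:28 UTC on Jan 5.
Add 1 hour and 3 minutes flight time → 17:31 UTC.
Westreach is UTC−9:30, so local arrival = 17:31 − 9:30 = 08:01 on Jan 5.
Layover = 16:51 − 08:01 = 8 hours 50 minutes.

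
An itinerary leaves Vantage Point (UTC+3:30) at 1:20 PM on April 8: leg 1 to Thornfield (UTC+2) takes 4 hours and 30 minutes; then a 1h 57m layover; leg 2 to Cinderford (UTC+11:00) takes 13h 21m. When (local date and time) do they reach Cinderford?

4:38 PM on April 9

Convert departure to UTC: 1:20 PM − 3:30 = 9:50 AM UTC on Apr 8.
Add 4 hours and 30 minutes leg 1 → 2:20 PM UTC.
Add 1 hour and 57 minutes layover in Thornfield → 4:17 PM UTC.
Add 13 hours and 21 minutes leg 2 → 5:38 AM UTC (Apr 9).
Cinderford is UTC+11:00, so local arrival = 5:38 AM + 11:00 = 4:38 PM on Apr 9.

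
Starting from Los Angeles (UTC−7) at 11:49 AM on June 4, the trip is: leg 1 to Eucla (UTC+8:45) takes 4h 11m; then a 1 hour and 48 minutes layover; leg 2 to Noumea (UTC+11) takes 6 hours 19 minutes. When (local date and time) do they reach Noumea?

Convert departure to UTC: 11:49 AM + 7:00 = 6:49 PM UTC on Jun 4.
Add 4 hours 11 minutes leg 1 → 11:00 PM UTC.
Add 1 hour 48 minutes layover in Eucla → 12:48 AM UTC (Jun 5).
Add 6 hours 19 minutes leg 2 → 7:07 AM UTC.
Noumea is UTC+11:00, so local arrival = 7:07 AM + 11:00 = 6:07 PM on Jun 5.

6:07 PM on Jun 5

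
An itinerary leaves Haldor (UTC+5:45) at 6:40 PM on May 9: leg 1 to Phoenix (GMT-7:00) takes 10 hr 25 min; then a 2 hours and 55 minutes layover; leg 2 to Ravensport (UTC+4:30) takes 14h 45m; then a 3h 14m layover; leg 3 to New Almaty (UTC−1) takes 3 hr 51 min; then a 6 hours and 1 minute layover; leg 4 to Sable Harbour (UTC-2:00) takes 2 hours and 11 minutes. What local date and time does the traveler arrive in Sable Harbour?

6:17 AM on May 11

Convert departure to UTC: 6:40 PM − 5:45 = 12:55 PM UTC on May 9.
Add 10 hours and 25 minutes leg 1 → 11:20 PM UTC.
Add 2 hours and 55 minutes layover in Phoenix → 2:15 AM UTC (May 10).
Add 14 hours 45 minutes leg 2 → 5:00 PM UTC.
Add 3 hours and 14 minutes layover in Ravensport → 8:14 PM UTC.
Add 3 hours 51 minutes leg 3 → 12:05 AM UTC (May 11).
Add 6 hours 1 minute layover in New Almaty → 6:06 AM UTC.
Add 2 hours and 11 minutes leg 4 → 8:17 AM UTC.
Sable Harbour is UTC−2:00, so local arrival = 8:17 AM − 2:00 = 6:17 AM on May 11.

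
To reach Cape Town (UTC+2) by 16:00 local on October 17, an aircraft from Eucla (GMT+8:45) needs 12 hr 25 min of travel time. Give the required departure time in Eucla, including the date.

10:20 on Oct 17

Target arrival in UTC: 16:00 − 2:00 = 14:00 on Oct 17.
Subtract 12 hours and 25 minutes → departure 01:35 UTC on Oct 17.
Eucla is UTC+8:45: 01:35 + 8:45 = 10:20 on Oct 17.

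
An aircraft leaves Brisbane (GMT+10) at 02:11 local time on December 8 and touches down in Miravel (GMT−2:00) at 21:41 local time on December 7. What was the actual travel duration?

Departure in UTC: 02:11 − 10:00 = 16:11 on Dec 7.
Arrival in UTC: 21:41 + 2:00 = 23:41 on Dec 7.
Elapsed = 23:41 − 16:11 = 7 hours 30 minutes.

7 hours 30 minutes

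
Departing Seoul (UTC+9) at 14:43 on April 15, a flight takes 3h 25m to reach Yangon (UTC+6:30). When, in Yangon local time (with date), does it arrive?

15:38 on April 15

Convert departure to UTC: 14:43 − 9:00 = 05:43 UTC on Apr 15.
Add 3 hours and 25 minutes travel time → 09:08 UTC.
Yangon is UTC+6:30, so local arrival = 09:08 + 6:30 = 15:38 on Apr 15.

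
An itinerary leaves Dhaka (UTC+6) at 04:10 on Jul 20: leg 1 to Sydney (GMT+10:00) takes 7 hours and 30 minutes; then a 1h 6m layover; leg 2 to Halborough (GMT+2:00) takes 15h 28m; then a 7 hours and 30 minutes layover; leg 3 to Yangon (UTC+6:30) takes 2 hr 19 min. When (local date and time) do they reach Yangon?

Convert departure to UTC: 04:10 − 6:00 = 22:10 UTC on Jul 19.
Add 7 hours 30 minutes leg 1 → 05:40 UTC (Jul 20).
Add 1 hour and 6 minutes layover in Sydney → 06:46 UTC.
Add 15 hours and 28 minutes leg 2 → 22:14 UTC.
Add 7 hours and 30 minutes layover in Halborough → 05:44 UTC (Jul 21).
Add 2 hours and 19 minutes leg 3 → 08:03 UTC.
Yangon is UTC+6:30, so local arrival = 08:03 + 6:30 = 14:33 on Jul 21.

14:33 on Jul 21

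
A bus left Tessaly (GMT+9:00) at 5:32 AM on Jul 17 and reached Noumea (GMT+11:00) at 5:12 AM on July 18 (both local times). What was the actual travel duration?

Departure in UTC: 5:32 AM − 9:00 = 8:32 PM on Jul 16.
Arrival in UTC: 5:12 AM − 11:00 = 6:12 PM on Jul 17.
Elapsed = 6:12 PM − 8:32 PM (+1 day) = 21 hours 40 minutes.

21 hours 40 minutes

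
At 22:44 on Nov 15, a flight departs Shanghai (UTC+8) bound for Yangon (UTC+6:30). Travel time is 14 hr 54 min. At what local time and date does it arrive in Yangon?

12:08 on November 16

Yangon is 1:30 behind Shanghai.
After 14 hours 54 minutes it is 13:38 (Nov 16) in Shanghai.
Shift by the zone difference: 13:38 − 1:30 = 12:08 on Nov 16 in Yangon.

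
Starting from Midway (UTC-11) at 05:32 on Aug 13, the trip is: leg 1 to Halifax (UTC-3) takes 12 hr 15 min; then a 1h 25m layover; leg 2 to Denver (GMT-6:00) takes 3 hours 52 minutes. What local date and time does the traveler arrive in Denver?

04:04 on August 14

Convert departure to UTC: 05:32 + 11:00 = 16:32 UTC on Aug 13.
Add 12 hours 15 minutes leg 1 → 04:47 UTC (Aug 14).
Add 1 hour and 25 minutes layover in Halifax → 06:12 UTC.
Add 3 hours and 52 minutes leg 2 → 10:04 UTC.
Denver is UTC−6:00, so local arrival = 10:04 − 6:00 = 04:04 on Aug 14.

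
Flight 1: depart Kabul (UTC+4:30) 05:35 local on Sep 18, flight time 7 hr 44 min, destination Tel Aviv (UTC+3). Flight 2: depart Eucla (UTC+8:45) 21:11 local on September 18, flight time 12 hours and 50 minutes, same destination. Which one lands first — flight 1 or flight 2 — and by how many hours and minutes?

Flight 1 in UTC: 05:35 − 4:30 = 01:05 on Sep 18.
+7 hours 44 minutes → arrive 08:49 UTC on Sep 18.
Flight 2 in UTC: 21:11 − 8:45 = 12:26 on Sep 18.
+12 hours 50 minutes → arrive 01:16 UTC on Sep 19.
Flight 1 lands earlier by 16 hours 27 minutes.

the first, by 16 hours 27 minutes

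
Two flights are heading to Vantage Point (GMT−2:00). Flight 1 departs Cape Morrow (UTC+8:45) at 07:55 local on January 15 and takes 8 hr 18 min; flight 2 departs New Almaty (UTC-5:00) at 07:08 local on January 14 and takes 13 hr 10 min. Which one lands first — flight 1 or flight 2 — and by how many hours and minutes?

Flight 1 in UTC: 07:55 − 8:45 = 23:10 on Jan 14.
+8 hours 18 minutes → arrive 07:28 UTC on Jan 15.
Flight 2 in UTC: 07:08 + 5:00 = 12:08 on Jan 14.
+13 hours 10 minutes → arrive 01:18 UTC on Jan 15.
Flight 2 lands earlier by 6 hours 10 minutes.

the second, by 6 hours 10 minutes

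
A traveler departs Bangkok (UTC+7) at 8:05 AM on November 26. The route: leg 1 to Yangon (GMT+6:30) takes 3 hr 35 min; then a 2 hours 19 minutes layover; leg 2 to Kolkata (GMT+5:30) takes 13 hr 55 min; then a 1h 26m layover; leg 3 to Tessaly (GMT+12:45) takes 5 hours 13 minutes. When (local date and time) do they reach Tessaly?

Convert departure to UTC: 8:05 AM − 7:00 = 1:05 AM UTC on Nov 26.
Add 3 hours 35 minutes leg 1 → 4:40 AM UTC.
Add 2 hours 19 minutes layover in Yangon → 6:59 AM UTC.
Add 13 hours 55 minutes leg 2 → 8:54 PM UTC.
Add 1 hour 26 minutes layover in Kolkata → 10:20 PM UTC.
Add 5 hours and 13 minutes leg 3 → 3:33 AM UTC (Nov 27).
Tessaly is UTC+12:45, so local arrival = 3:33 AM + 12:45 = 4:18 PM on Nov 27.

4:18 PM on November 27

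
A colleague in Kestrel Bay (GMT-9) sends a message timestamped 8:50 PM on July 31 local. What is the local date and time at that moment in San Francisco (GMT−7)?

In UTC: 8:50 PM + 9:00 = 5:50 AM on Aug 1.
San Francisco is UTC−7:00: 5:50 AM − 7:00 = 10:50 PM on Jul 31.

10:50 PM on Jul 31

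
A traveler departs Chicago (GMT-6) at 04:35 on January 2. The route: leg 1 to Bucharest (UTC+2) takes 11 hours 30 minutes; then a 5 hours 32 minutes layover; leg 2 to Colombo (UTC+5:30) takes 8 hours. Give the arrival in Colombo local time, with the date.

17:07 on Jan 3

Convert departure to UTC: 04:35 + 6:00 = 10:35 UTC on Jan 2.
Add 11 hours 30 minutes leg 1 → 22:05 UTC.
Add 5 hours 32 minutes layover in Bucharest → 03:37 UTC (Jan 3).
Add 8 hours leg 2 → 11:37 UTC.
Colombo is UTC+5:30, so local arrival = 11:37 + 5:30 = 17:07 on Jan 3.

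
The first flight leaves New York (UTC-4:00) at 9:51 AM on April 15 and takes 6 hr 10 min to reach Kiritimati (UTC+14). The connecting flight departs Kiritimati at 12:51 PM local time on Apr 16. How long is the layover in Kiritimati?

Convert departure to UTC: 9:51 AM + 4:00 = 1:51 PM UTC on Apr 15.
Add 6 hours and 10 minutes flight time → 8:01 PM UTC.
Kiritimati is UTC+14:00, so local arrival = 8:01 PM + 14:00 = 10:01 AM on Apr 16.
Layover = 12:51 PM − 10:01 AM = 2 hours 50 minutes.

2 hours 50 minutes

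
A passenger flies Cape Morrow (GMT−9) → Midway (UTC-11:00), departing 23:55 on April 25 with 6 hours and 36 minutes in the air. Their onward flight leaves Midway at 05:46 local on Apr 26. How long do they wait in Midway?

Convert departure to UTC: 23:55 + 9:00 = 08:55 UTC on Apr 26.
Add 6 hours and 36 minutes flight time → 15:31 UTC.
Midway is UTC−11:00, so local arrival = 15:31 − 11:00 = 04:31 on Apr 26.
Layover = 05:46 − 04:31 = 1 hour 15 minutes.

1 hour 15 minutes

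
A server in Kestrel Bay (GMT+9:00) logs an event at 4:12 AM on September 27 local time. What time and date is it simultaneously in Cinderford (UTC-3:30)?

In UTC: 4:12 AM − 9:00 = 7:12 PM on Sep 26.
Cinderford is UTC−3:30: 7:12 PM − 3:30 = 3:42 PM on Sep 26.

3:42 PM on Sep 26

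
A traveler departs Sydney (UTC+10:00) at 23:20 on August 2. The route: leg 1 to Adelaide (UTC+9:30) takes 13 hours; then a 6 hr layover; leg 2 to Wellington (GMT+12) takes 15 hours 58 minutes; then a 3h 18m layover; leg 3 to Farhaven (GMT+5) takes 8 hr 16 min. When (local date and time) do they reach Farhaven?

Convert departure to UTC: 23:20 − 10:00 = 13:20 UTC on Aug 2.
Add 13 hours leg 1 → 02:20 UTC (Aug 3).
Add 6 hours layover in Adelaide → 08:20 UTC.
Add 15 hours and 58 minutes leg 2 → 00:18 UTC (Aug 4).
Add 3 hours and 18 minutes layover in Wellington → 03:36 UTC.
Add 8 hours and 16 minutes leg 3 → 11:52 UTC.
Farhaven is UTC+5:00, so local arrival = 11:52 + 5:00 = 16:52 on Aug 4.

16:52 on Aug 4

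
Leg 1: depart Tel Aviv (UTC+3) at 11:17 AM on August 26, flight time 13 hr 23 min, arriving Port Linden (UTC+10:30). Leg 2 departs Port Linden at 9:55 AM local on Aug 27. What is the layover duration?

Convert departure to UTC: 11:17 AM − 3:00 = 8:17 AM UTC on Aug 26.
Add 13 hours 23 minutes flight time → 9:40 PM UTC.
Port Linden is UTC+10:30, so local arrival = 9:40 PM + 10:30 = 8:10 AM on Aug 27.
Layover = 9:55 AM − 8:10 AM = 1 hour 45 minutes.

1 hour 45 minutes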